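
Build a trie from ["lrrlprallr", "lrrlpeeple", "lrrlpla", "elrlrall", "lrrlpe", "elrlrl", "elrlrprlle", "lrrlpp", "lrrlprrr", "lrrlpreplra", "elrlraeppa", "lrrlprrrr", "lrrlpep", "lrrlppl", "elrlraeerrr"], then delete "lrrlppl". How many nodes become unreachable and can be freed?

1

After clearing the end-marker at "lrrlppl", prune upward until reaching a node still needed by another word.
The suffix "l" (1 node) is used only by "lrrlppl"; "lrrlpp" is itself a stored word, so pruning stops there.
Nodes removed: 1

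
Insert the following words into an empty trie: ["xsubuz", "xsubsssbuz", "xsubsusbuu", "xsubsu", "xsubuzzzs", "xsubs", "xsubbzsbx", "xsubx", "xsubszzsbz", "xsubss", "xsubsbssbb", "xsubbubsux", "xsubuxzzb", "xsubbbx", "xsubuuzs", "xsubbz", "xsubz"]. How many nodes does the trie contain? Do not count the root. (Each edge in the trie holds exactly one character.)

For each word, the new-node count is its length minus the longest prefix already in the trie:
  "xsubuz" → 6 new (x, s, u, b, u, z)
  "xsubsssbuz" → prefix "xsub" already present; 6 new (s, s, s, b, u, z)
  "xsubsusbuu" → prefix "xsubs" already present; 5 new (u, s, b, u, u)
  "xsubsu" → prefix "xsubsu" already present; 0 new (none)
  "xsubuzzzs" → prefix "xsubuz" already present; 3 new (z, z, s)
  "xsubs" → prefix "xsubs" already present; 0 new (none)
  "xsubbzsbx" → prefix "xsub" already present; 5 new (b, z, s, b, x)
  "xsubx" → prefix "xsub" already present; 1 new (x)
  "xsubszzsbz" → prefix "xsubs" already present; 5 new (z, z, s, b, z)
  "xsubss" → prefix "xsubss" already present; 0 new (none)
  "xsubsbssbb" → prefix "xsubs" already present; 5 new (b, s, s, b, b)
  "xsubbubsux" → prefix "xsubb" already present; 5 new (u, b, s, u, x)
  "xsubuxzzb" → prefix "xsubu" already present; 4 new (x, z, z, b)
  "xsubbbx" → prefix "xsubb" already present; 2 new (b, x)
  "xsubuuzs" → prefix "xsubu" already present; 3 new (u, z, s)
  "xsubbz" → prefix "xsubbz" already present; 0 new (none)
  "xsubz" → prefix "xsub" already present; 1 new (z)
Total nodes = 6 + 6 + 5 + 0 + 3 + 0 + 5 + 1 + 5 + 0 + 5 + 5 + 4 + 2 + 3 + 0 + 1 = 51

51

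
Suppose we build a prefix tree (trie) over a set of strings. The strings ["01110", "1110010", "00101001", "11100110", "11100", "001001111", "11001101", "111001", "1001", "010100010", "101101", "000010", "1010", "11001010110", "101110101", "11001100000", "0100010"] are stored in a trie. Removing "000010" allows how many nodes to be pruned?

4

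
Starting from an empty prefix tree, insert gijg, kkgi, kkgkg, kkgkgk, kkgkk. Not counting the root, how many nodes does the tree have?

Count nodes per top-level branch (shared prefixes stored once):
  'g'-branch (gijg): 4 nodes
  'k'-branch (kkgi, kkgkg, kkgkgk, kkgkk): 8 nodes
Sum: 12

12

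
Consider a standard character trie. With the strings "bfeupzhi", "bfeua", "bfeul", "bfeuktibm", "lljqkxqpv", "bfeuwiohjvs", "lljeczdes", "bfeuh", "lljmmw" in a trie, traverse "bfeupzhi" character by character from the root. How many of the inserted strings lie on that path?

Walk "bfeupzhi" from the root; an end-of-word marker is hit whenever a stored word is a prefix of "bfeupzhi".
Prefixes of the query that are stored words: "bfeupzhi"
Count: 1

1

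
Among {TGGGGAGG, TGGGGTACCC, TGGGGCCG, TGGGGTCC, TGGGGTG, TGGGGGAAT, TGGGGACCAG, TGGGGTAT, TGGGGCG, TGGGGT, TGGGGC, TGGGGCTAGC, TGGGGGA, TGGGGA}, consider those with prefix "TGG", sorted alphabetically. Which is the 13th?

DFS of the "TGG" subtree visits, in order: "TGGGGA", "TGGGGACCAG", "TGGGGAGG", "TGGGGC", "TGGGGCCG", "TGGGGCG", "TGGGGCTAGC", "TGGGGGA", "TGGGGGAAT", "TGGGGT", "TGGGGTACCC", "TGGGGTAT", "TGGGGTCC", "TGGGGTG"
The 13th is TGGGGTCC.

TGGGGTCC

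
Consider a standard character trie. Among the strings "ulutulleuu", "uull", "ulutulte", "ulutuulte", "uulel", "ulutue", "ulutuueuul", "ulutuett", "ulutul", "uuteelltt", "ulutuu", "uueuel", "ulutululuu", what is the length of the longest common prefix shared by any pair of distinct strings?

Equivalently: take the maximum, over all pairs, of their longest common prefix length.
e.g. "ulutue" and "ulutuett" share the prefix "ulutue" of length 6; no pair shares a longer one.
Longest shared-prefix length: 6

6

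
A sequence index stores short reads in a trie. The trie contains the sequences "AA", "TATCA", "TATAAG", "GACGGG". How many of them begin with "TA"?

Filter for entries beginning with "TA":
Matches: "TATAAG", "TATCA"
Count: 2

2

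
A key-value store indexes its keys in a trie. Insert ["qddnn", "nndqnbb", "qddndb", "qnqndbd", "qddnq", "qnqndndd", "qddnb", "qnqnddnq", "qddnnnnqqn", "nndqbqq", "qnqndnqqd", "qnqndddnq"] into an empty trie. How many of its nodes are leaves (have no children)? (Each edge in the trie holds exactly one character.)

11

Leaves are exactly the stored words that no other stored word extends.
Those words: "nndqbqq", "nndqnbb", "qddnb", "qddndb", "qddnnnnqqn", "qddnq", "qnqndbd", "qnqndddnq", "qnqnddnq", "qnqndndd", "qnqndnqqd"
Leaf count: 11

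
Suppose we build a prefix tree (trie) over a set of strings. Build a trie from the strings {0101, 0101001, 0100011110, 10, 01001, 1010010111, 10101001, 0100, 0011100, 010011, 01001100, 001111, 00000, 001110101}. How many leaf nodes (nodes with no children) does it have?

Leaves are exactly the stored words that no other stored word extends.
Those words: "00000", "0011100", "001110101", "001111", "0100011110", "01001100", "0101001", "1010010111", "10101001"
Leaf count: 9

9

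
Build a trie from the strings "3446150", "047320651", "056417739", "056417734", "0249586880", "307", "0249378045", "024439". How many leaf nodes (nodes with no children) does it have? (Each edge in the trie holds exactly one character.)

A leaf is a node with no children — equivalently, the end of a word that is not a proper prefix of any other stored word.
Those words: "024439", "0249378045", "0249586880", "047320651", "056417734", "056417739", "307", "3446150"
Leaf count: 8

8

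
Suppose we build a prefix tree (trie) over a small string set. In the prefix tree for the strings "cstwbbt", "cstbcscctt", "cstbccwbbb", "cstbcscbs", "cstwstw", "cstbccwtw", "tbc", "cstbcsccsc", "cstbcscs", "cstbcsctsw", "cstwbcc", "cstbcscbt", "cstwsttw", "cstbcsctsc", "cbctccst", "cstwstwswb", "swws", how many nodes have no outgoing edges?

Leaves are exactly the stored words that no other stored word extends.
Those words: "cbctccst", "cstbccwbbb", "cstbccwtw", "cstbcscbs", "cstbcscbt", "cstbcsccsc", "cstbcscctt", "cstbcscs", "cstbcsctsc", "cstbcsctsw", "cstwbbt", "cstwbcc", "cstwsttw", "cstwstwswb", "swws", "tbc"
Leaf count: 16

16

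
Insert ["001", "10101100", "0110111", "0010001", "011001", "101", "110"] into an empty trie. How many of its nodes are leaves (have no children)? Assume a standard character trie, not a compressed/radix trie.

Leaves are exactly the stored words that no other stored word extends.
Those words: "0010001", "011001", "0110111", "10101100", "110"
Leaf count: 5

5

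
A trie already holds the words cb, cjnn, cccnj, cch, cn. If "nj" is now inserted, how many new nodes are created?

2

"nj" shares no prefix with any stored word, so all 2 characters open new nodes.
2 − 0 = 2 new nodes.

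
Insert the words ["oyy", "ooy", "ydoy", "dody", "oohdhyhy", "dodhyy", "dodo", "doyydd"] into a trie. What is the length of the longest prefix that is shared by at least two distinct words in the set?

The deepest shared node is where two words last agree before diverging.
e.g. "dodhyy" and "dodo" share the prefix "dod" of length 3; no pair shares a longer one.
Longest shared-prefix length: 3

3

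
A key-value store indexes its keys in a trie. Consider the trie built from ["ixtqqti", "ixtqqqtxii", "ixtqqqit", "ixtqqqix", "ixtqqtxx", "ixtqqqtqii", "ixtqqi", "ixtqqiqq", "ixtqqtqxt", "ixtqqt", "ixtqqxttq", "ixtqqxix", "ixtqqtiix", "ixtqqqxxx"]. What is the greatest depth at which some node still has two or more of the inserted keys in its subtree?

Equivalently: take the maximum, over all pairs, of their longest common prefix length.
"ixtqqqit" and "ixtqqqix" agree on "ixtqqqi" (7 characters) before diverging; nothing deeper is shared.
Longest shared-prefix length: 7

7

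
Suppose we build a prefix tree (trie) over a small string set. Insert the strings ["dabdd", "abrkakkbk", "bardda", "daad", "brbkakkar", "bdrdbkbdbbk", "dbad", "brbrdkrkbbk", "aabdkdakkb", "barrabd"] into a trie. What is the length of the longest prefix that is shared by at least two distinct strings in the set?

Look for the deepest trie node that still has at least two words in its subtree.
e.g. "bardda" and "barrabd" share the prefix "bar" of length 3; no pair shares a longer one.
Longest shared-prefix length: 3

3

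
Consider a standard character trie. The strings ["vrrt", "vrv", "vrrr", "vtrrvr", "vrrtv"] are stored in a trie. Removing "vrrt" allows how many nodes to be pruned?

0

A node on "vrrt"'s path can go only if nothing else ends at it or branches off below it.
Every node on "vrrt" is still needed (e.g. by "vrrtv"), so nothing is freed.
Nodes removed: 0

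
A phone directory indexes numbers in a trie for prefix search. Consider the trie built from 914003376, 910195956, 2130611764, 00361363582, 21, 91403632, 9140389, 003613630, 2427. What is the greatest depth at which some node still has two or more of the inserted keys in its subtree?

8

The deepest shared node is where two words last agree before diverging.
e.g. "003613630" and "00361363582" share the prefix "00361363" of length 8; no pair shares a longer one.
Longest shared-prefix length: 8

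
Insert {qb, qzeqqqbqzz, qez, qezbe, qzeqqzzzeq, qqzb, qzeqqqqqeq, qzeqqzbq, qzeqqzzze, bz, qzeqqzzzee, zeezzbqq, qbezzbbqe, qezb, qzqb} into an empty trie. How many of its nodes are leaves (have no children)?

Leaves are exactly the stored words that no other stored word extends.
Those words: "bz", "qbezzbbqe", "qezbe", "qqzb", "qzeqqqbqzz", "qzeqqqqqeq", "qzeqqzbq", "qzeqqzzzee", "qzeqqzzzeq", "qzqb", "zeezzbqq"
Leaf count: 11

11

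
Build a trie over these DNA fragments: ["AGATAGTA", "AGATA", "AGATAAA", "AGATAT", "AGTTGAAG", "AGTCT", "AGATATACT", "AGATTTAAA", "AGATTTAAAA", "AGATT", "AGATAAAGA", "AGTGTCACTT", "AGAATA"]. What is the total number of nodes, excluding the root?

40

Count nodes per top-level branch (shared prefixes stored once):
  'A'-branch (AGAATA, AGATA, AGATAAA, AGATAAAGA, AGATAGTA, AGATAT, AGATATACT, AGATT, AGATTTAAA, AGATTTAAAA, AGTCT, AGTGTCACTT, AGTTGAAG): 40 nodes
Sum: 40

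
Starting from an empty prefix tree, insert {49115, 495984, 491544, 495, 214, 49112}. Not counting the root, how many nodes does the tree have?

For each word, the new-node count is its length minus the longest prefix already in the trie:
  "49115" → 5 new (4, 9, 1, 1, 5)
  "495984" → prefix "49" already present; 4 new (5, 9, 8, 4)
  "491544" → prefix "491" already present; 3 new (5, 4, 4)
  "495" → prefix "495" already present; 0 new (none)
  "214" → 3 new (2, 1, 4)
  "49112" → prefix "4911" already present; 1 new (2)
Total nodes = 5 + 4 + 3 + 0 + 3 + 1 = 16

16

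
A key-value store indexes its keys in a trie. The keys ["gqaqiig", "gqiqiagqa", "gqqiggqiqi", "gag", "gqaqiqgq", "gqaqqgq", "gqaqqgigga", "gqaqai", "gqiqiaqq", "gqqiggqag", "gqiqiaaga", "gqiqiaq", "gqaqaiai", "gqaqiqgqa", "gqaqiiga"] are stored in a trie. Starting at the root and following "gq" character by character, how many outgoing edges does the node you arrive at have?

Follow the path "gq" to its node, then look at its outgoing edges.
Characters that immediately follow "gq" among the stored strings: {a, i, q}.
That node has 3 child edges.

3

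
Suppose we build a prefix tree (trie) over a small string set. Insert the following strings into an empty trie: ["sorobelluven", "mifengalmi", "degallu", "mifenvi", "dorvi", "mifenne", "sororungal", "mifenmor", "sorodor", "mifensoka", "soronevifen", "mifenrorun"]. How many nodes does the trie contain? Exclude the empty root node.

Count nodes per top-level branch (shared prefixes stored once):
  'd'-branch (degallu, dorvi): 11 nodes
  'm'-branch (mifengalmi, mifenmor, mifenne, mifenrorun, mifensoka, mifenvi): 26 nodes
  's'-branch (sorobelluven, sorodor, soronevifen, sororungal): 28 nodes
Sum: 65

65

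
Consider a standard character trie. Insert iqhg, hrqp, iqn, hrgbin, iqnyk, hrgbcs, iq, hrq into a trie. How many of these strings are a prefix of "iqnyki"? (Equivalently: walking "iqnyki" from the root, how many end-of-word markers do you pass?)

3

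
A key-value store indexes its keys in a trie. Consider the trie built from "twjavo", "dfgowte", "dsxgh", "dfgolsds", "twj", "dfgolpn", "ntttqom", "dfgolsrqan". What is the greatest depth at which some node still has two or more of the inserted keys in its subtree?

6

The deepest shared node is where two words last agree before diverging.
e.g. "dfgolsds" and "dfgolsrqan" share the prefix "dfgols" of length 6; no pair shares a longer one.
Longest shared-prefix length: 6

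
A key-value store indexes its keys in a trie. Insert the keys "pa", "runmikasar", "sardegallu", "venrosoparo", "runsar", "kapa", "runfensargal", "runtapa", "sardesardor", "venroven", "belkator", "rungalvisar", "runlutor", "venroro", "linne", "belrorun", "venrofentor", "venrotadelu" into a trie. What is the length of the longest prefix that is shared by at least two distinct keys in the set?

The deepest shared node is where two words last agree before diverging.
"sardegallu" and "sardesardor" agree on "sarde" (5 characters) before diverging; nothing deeper is shared.
Longest shared-prefix length: 5

5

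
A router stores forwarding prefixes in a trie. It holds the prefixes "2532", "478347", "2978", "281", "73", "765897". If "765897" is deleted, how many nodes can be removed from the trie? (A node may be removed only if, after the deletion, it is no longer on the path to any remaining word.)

A node on "765897"'s path can go only if nothing else ends at it or branches off below it.
The suffix "65897" (5 nodes) is used only by "765897"; the node for "7" still has the child "3", so pruning stops there.
Nodes removed: 5

5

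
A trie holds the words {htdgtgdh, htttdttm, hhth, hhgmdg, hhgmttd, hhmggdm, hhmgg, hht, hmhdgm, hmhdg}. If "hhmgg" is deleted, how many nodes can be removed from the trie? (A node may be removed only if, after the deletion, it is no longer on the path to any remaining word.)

0

After clearing the end-marker at "hhmgg", prune upward until reaching a node still needed by another word.
Every node on "hhmgg" is still needed (e.g. by "hhmggdm"), so nothing is freed.
Nodes removed: 0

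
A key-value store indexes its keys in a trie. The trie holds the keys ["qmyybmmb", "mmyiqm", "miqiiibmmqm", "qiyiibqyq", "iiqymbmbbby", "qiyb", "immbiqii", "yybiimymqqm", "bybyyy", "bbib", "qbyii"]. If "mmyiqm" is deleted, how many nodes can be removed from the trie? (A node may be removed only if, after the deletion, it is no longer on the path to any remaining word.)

After clearing the end-marker at "mmyiqm", prune upward until reaching a node still needed by another word.
The suffix "myiqm" (5 nodes) is used only by "mmyiqm"; the node for "m" still has the child "i", so pruning stops there.
Nodes removed: 5

5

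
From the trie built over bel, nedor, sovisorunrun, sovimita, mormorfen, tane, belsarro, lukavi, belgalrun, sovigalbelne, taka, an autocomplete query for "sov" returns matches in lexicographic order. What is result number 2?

DFS of the "sov" subtree visits, in order: "sovigalbelne", "sovimita", "sovisorunrun"
Position 2: sovimita

sovimita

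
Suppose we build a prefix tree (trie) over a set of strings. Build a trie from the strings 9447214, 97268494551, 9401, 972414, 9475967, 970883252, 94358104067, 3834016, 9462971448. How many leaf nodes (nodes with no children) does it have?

9

Leaves are exactly the stored words that no other stored word extends.
Those words: "3834016", "9401", "94358104067", "9447214", "9462971448", "9475967", "970883252", "972414", "97268494551"
Leaf count: 9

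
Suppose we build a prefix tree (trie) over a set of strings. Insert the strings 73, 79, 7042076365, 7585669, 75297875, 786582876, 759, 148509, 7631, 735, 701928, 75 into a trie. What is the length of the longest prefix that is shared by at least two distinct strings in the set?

Equivalently: take the maximum, over all pairs, of their longest common prefix length.
e.g. "701928" and "7042076365" share the prefix "70" of length 2; no pair shares a longer one.
Longest shared-prefix length: 2

2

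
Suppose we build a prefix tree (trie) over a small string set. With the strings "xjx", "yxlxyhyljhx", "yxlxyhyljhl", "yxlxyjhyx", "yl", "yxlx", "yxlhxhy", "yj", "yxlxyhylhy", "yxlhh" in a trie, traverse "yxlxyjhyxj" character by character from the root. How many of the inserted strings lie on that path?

Check each prefix of "yxlxyjhyxj" against the stored set — each match is an end-marker on the path.
Prefixes of the query that are stored words: "yxlx", "yxlxyjhyx"
Count: 2

2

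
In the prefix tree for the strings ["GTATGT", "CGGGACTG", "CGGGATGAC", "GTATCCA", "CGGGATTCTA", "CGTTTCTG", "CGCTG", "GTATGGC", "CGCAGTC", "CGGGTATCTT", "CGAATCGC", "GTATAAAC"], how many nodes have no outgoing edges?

A leaf is a node with no children — equivalently, the end of a word that is not a proper prefix of any other stored word.
Those words: "CGAATCGC", "CGCAGTC", "CGCTG", "CGGGACTG", "CGGGATGAC", "CGGGATTCTA", "CGGGTATCTT", "CGTTTCTG", "GTATAAAC", "GTATCCA", "GTATGGC", "GTATGT"
Leaf count: 12

12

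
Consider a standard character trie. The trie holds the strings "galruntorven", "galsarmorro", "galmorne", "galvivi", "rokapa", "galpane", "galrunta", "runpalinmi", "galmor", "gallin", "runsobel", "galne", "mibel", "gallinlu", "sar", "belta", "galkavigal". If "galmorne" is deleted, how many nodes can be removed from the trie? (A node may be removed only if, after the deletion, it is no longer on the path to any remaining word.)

A node on "galmorne"'s path can go only if nothing else ends at it or branches off below it.
The suffix "ne" (2 nodes) is used only by "galmorne"; "galmor" is itself a stored word, so pruning stops there.
Nodes removed: 2

2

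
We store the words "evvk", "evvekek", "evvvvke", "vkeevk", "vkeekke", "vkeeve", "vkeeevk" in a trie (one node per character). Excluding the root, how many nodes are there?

For each word, the new-node count is its length minus the longest prefix already in the trie:
  "evvk" → 4 new (e, v, v, k)
  "evvekek" → prefix "evv" already present; 4 new (e, k, e, k)
  "evvvvke" → prefix "evv" already present; 4 new (v, v, k, e)
  "vkeevk" → 6 new (v, k, e, e, v, k)
  "vkeekke" → prefix "vkee" already present; 3 new (k, k, e)
  "vkeeve" → prefix "vkeev" already present; 1 new (e)
  "vkeeevk" → prefix "vkee" already present; 3 new (e, v, k)
Total nodes = 4 + 4 + 4 + 6 + 3 + 1 + 3 = 25

25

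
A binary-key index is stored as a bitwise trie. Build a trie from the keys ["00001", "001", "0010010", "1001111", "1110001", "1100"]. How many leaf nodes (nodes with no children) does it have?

5

A leaf is a node with no children — equivalently, the end of a word that is not a proper prefix of any other stored word.
Those words: "00001", "0010010", "1001111", "1100", "1110001"
Leaf count: 5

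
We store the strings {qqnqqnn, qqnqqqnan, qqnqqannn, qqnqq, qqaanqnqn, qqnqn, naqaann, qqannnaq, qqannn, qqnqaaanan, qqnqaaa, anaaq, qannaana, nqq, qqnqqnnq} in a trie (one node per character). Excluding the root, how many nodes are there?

56

Insert word by word; a character creates a node only if that edge doesn't already exist:
  "qqnqqnn" → 7 new (q, q, n, q, q, n, n)
  "qqnqqqnan" → prefix "qqnqq" already present; 4 new (q, n, a, n)
  "qqnqqannn" → prefix "qqnqq" already present; 4 new (a, n, n, n)
  "qqnqq" → prefix "qqnqq" already present; 0 new (none)
  "qqaanqnqn" → prefix "qq" already present; 7 new (a, a, n, q, n, q, n)
  "qqnqn" → prefix "qqnq" already present; 1 new (n)
  "naqaann" → 7 new (n, a, q, a, a, n, n)
  "qqannnaq" → prefix "qqa" already present; 5 new (n, n, n, a, q)
  "qqannn" → prefix "qqannn" already present; 0 new (none)
  "qqnqaaanan" → prefix "qqnq" already present; 6 new (a, a, a, n, a, n)
  "qqnqaaa" → prefix "qqnqaaa" already present; 0 new (none)
  "anaaq" → 5 new (a, n, a, a, q)
  "qannaana" → prefix "q" already present; 7 new (a, n, n, a, a, n, a)
  "nqq" → prefix "n" already present; 2 new (q, q)
  "qqnqqnnq" → prefix "qqnqqnn" already present; 1 new (q)
Total nodes = 7 + 4 + 4 + 0 + 7 + 1 + 7 + 5 + 0 + 6 + 0 + 5 + 7 + 2 + 1 = 56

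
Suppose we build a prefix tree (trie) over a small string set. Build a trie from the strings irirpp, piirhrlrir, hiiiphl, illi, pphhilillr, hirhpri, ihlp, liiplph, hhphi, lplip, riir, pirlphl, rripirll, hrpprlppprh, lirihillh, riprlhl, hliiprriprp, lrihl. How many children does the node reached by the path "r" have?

Walk "r" from the root, arriving at one node.
Distinct next characters after "r": i, r.
That node has 2 child edges.

2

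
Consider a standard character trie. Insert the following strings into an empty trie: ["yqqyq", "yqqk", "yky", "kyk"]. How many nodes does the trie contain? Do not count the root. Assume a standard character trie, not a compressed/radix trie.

11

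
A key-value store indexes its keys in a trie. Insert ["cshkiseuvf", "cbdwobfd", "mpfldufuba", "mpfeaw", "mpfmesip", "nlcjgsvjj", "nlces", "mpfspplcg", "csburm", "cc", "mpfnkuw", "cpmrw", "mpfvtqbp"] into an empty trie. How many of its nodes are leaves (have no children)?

A leaf is a node with no children — equivalently, the end of a word that is not a proper prefix of any other stored word.
Those words: "cbdwobfd", "cc", "cpmrw", "csburm", "cshkiseuvf", "mpfeaw", "mpfldufuba", "mpfmesip", "mpfnkuw", "mpfspplcg", "mpfvtqbp", "nlces", "nlcjgsvjj"
Leaf count: 13

13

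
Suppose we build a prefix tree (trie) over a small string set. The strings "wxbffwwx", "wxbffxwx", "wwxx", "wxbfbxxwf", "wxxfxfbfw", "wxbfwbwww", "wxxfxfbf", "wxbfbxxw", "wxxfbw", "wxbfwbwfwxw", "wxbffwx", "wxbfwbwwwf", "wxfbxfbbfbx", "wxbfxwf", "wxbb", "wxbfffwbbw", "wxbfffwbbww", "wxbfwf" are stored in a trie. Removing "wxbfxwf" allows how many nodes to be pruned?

3

A node on "wxbfxwf"'s path can go only if nothing else ends at it or branches off below it.
The suffix "xwf" (3 nodes) is used only by "wxbfxwf"; the node for "wxbf" still has the child "f", so pruning stops there.
Nodes removed: 3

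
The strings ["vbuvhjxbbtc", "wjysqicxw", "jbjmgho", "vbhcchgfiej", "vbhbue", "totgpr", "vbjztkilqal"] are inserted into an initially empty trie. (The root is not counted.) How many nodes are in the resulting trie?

54

Count nodes per top-level branch (shared prefixes stored once):
  'j'-branch (jbjmgho): 7 nodes
  't'-branch (totgpr): 6 nodes
  'v'-branch (vbhbue, vbhcchgfiej, vbjztkilqal, vbuvhjxbbtc): 32 nodes
  'w'-branch (wjysqicxw): 9 nodes
Sum: 54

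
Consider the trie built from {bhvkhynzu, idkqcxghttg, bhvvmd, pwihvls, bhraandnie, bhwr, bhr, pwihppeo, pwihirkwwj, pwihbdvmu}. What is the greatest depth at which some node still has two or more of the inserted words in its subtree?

4

The deepest shared node is where two words last agree before diverging.
"pwihbdvmu" and "pwihirkwwj" agree on "pwih" (4 characters) before diverging; nothing deeper is shared.
Longest shared-prefix length: 4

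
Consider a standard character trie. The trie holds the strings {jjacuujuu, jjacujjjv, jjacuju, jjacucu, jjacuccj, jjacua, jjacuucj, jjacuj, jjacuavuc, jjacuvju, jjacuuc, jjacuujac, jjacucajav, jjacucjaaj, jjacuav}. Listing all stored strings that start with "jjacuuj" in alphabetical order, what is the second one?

DFS of the "jjacuuj" subtree visits, in order: "jjacuujac", "jjacuujuu"
The 2nd is jjacuujuu.

jjacuujuu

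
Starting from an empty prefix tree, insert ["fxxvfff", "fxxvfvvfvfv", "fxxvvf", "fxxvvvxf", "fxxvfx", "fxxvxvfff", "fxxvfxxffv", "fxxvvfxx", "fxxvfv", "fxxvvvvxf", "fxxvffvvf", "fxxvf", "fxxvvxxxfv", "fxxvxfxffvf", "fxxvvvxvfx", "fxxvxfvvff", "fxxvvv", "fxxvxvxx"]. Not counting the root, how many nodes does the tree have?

Count nodes per top-level branch (shared prefixes stored once):
  'f'-branch (fxxvf, fxxvfff, fxxvffvvf, fxxvfv, fxxvfvvfvfv, fxxvfx, fxxvfxxffv, fxxvvf, fxxvvfxx, fxxvvv, fxxvvvvxf, fxxvvvxf, fxxvvvxvfx, fxxvvxxxfv, fxxvxfvvff, fxxvxfxffvf, fxxvxvfff, fxxvxvxx): 56 nodes
Sum: 56

56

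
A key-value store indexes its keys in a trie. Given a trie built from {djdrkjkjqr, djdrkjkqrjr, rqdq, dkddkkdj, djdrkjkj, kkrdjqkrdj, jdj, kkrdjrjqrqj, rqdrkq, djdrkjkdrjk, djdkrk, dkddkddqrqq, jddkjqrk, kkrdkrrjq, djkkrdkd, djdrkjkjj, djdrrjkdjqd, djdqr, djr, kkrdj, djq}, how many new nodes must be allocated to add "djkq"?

"djk" is already a path in the trie; the remaining "q" must be added.
New nodes needed: |"djkq"| − 3 = 4 − 3 = 1.

1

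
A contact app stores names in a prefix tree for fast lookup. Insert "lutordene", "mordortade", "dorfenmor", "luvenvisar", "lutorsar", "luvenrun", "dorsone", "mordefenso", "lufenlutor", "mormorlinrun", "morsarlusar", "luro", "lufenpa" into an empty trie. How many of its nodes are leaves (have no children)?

13

Leaves are exactly the stored words that no other stored word extends.
Those words: "dorfenmor", "dorsone", "lufenlutor", "lufenpa", "luro", "lutordene", "lutorsar", "luvenrun", "luvenvisar", "mordefenso", "mordortade", "mormorlinrun", "morsarlusar"
Leaf count: 13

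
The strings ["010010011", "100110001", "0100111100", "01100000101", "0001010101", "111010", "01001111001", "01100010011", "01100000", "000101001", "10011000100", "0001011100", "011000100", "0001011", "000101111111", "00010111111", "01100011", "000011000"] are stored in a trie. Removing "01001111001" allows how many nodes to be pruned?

1

After clearing the end-marker at "01001111001", prune upward until reaching a node still needed by another word.
The suffix "1" (1 node) is used only by "01001111001"; "0100111100" is itself a stored word, so pruning stops there.
Nodes removed: 1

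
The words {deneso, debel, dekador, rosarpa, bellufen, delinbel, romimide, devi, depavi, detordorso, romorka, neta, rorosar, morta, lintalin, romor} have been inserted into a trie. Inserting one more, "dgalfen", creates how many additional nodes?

The longest prefix of "dgalfen" already in the trie is "d" (length 1).
Each of the 6 remaining characters creates one node.

6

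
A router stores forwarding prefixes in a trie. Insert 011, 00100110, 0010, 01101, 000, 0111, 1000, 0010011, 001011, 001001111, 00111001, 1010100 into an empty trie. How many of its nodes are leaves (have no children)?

A leaf is a node with no children — equivalently, the end of a word that is not a proper prefix of any other stored word.
Those words: "000", "00100110", "001001111", "001011", "00111001", "01101", "0111", "1000", "1010100"
Leaf count: 9

9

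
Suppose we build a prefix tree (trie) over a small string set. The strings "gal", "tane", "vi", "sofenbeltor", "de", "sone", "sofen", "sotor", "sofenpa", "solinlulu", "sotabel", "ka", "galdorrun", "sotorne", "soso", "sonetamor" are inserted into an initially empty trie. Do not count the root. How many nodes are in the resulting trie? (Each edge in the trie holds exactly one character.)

57

Insert word by word; a character creates a node only if that edge doesn't already exist:
  "gal" → 3 new (g, a, l)
  "tane" → 4 new (t, a, n, e)
  "vi" → 2 new (v, i)
  "sofenbeltor" → 11 new (s, o, f, e, n, b, e, l, t, o, r)
  "de" → 2 new (d, e)
  "sone" → prefix "so" already present; 2 new (n, e)
  "sofen" → prefix "sofen" already present; 0 new (none)
  "sotor" → prefix "so" already present; 3 new (t, o, r)
  "sofenpa" → prefix "sofen" already present; 2 new (p, a)
  "solinlulu" → prefix "so" already present; 7 new (l, i, n, l, u, l, u)
  "sotabel" → prefix "sot" already present; 4 new (a, b, e, l)
  "ka" → 2 new (k, a)
  "galdorrun" → prefix "gal" already present; 6 new (d, o, r, r, u, n)
  "sotorne" → prefix "sotor" already present; 2 new (n, e)
  "soso" → prefix "so" already present; 2 new (s, o)
  "sonetamor" → prefix "sone" already present; 5 new (t, a, m, o, r)
Total nodes = 3 + 4 + 2 + 11 + 2 + 2 + 0 + 3 + 2 + 7 + 4 + 2 + 6 + 2 + 2 + 5 = 57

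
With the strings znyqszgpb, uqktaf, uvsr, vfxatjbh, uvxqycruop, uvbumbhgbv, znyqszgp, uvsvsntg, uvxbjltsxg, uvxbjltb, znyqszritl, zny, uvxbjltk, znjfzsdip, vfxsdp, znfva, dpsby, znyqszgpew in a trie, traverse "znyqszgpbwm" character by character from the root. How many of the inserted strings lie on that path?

3

Check each prefix of "znyqszgpbwm" against the stored set — each match is an end-marker on the path.
Prefixes of the query that are stored words: "zny", "znyqszgp", "znyqszgpb"
Count: 3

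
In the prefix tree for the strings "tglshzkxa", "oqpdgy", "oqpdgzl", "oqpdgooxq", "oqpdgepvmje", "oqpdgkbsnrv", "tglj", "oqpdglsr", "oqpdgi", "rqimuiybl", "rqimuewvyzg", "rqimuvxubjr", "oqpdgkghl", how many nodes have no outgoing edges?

A leaf is a node with no children — equivalently, the end of a word that is not a proper prefix of any other stored word.
Those words: "oqpdgepvmje", "oqpdgi", "oqpdgkbsnrv", "oqpdgkghl", "oqpdglsr", "oqpdgooxq", "oqpdgy", "oqpdgzl", "rqimuewvyzg", "rqimuiybl", "rqimuvxubjr", "tglj", "tglshzkxa"
Leaf count: 13

13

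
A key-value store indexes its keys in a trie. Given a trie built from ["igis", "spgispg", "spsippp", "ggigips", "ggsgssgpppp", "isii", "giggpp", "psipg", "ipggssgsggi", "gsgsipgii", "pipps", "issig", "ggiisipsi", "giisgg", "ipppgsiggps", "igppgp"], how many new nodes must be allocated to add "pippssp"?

"pipps" is already a path in the trie; the remaining "sp" must be added.
So 7 − 5 = 2 new nodes.

2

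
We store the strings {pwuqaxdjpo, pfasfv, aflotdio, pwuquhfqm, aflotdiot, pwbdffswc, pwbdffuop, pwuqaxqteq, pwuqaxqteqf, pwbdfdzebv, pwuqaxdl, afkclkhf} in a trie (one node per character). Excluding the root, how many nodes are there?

Insert word by word; a character creates a node only if that edge doesn't already exist:
  "pwuqaxdjpo" → 10 new (p, w, u, q, a, x, d, j, p, o)
  "pfasfv" → prefix "p" already present; 5 new (f, a, s, f, v)
  "aflotdio" → 8 new (a, f, l, o, t, d, i, o)
  "pwuquhfqm" → prefix "pwuq" already present; 5 new (u, h, f, q, m)
  "aflotdiot" → prefix "aflotdio" already present; 1 new (t)
  "pwbdffswc" → prefix "pw" already present; 7 new (b, d, f, f, s, w, c)
  "pwbdffuop" → prefix "pwbdff" already present; 3 new (u, o, p)
  "pwuqaxqteq" → prefix "pwuqax" already present; 4 new (q, t, e, q)
  "pwuqaxqteqf" → prefix "pwuqaxqteq" already present; 1 new (f)
  "pwbdfdzebv" → prefix "pwbdf" already present; 5 new (d, z, e, b, v)
  "pwuqaxdl" → prefix "pwuqaxd" already present; 1 new (l)
  "afkclkhf" → prefix "af" already present; 6 new (k, c, l, k, h, f)
Total nodes = 10 + 5 + 8 + 5 + 1 + 7 + 3 + 4 + 1 + 5 + 1 + 6 = 56

56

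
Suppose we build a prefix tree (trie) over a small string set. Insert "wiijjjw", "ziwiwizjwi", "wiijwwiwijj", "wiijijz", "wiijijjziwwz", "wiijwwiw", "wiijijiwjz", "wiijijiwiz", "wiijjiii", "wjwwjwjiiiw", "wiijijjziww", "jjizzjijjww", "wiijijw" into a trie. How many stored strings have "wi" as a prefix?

10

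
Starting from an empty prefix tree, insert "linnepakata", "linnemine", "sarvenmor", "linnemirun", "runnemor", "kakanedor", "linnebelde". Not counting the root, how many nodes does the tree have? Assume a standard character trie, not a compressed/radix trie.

For each word, the new-node count is its length minus the longest prefix already in the trie:
  "linnepakata" → 11 new (l, i, n, n, e, p, a, k, a, t, a)
  "linnemine" → prefix "linne" already present; 4 new (m, i, n, e)
  "sarvenmor" → 9 new (s, a, r, v, e, n, m, o, r)
  "linnemirun" → prefix "linnemi" already present; 3 new (r, u, n)
  "runnemor" → 8 new (r, u, n, n, e, m, o, r)
  "kakanedor" → 9 new (k, a, k, a, n, e, d, o, r)
  "linnebelde" → prefix "linne" already present; 5 new (b, e, l, d, e)
Total nodes = 11 + 4 + 9 + 3 + 8 + 9 + 5 = 49

49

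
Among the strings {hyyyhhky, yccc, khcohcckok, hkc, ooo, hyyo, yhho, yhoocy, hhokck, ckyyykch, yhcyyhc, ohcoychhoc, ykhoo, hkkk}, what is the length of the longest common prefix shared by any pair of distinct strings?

Equivalently: take the maximum, over all pairs, of their longest common prefix length.
e.g. "hyyo" and "hyyyhhky" share the prefix "hyy" of length 3; no pair shares a longer one.
Longest shared-prefix length: 3

3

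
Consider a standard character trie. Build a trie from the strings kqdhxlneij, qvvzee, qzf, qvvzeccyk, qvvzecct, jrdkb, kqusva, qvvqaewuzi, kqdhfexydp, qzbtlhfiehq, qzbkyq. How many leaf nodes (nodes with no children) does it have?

Leaves are exactly the stored words that no other stored word extends.
Those words: "jrdkb", "kqdhfexydp", "kqdhxlneij", "kqusva", "qvvqaewuzi", "qvvzecct", "qvvzeccyk", "qvvzee", "qzbkyq", "qzbtlhfiehq", "qzf"
Leaf count: 11

11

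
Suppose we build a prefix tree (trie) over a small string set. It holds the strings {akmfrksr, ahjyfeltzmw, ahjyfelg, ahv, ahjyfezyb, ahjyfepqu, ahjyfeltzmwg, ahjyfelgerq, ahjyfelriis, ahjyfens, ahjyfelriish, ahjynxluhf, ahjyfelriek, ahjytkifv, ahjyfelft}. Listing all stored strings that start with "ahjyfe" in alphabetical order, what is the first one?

Words with prefix "ahjyfe", in lexicographic order: "ahjyfelft", "ahjyfelg", "ahjyfelgerq", "ahjyfelriek", "ahjyfelriis", "ahjyfelriish", "ahjyfeltzmw", "ahjyfeltzmwg", "ahjyfens", "ahjyfepqu", "ahjyfezyb"
Position 1: ahjyfelft

ahjyfelft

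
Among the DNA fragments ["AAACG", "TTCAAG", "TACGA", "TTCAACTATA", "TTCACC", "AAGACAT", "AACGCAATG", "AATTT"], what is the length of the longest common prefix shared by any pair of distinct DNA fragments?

5

Equivalently: take the maximum, over all pairs, of their longest common prefix length.
"TTCAACTATA" and "TTCAAG" agree on "TTCAA" (5 characters) before diverging; nothing deeper is shared.
Longest shared-prefix length: 5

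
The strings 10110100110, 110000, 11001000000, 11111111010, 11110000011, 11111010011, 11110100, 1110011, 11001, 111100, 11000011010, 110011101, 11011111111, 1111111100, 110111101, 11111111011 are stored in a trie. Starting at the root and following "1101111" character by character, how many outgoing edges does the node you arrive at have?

The children of the "1101111" node are the distinct next characters among strings starting with "1101111".
Distinct next characters after "1101111": 0, 1.
That node has 2 child edges.

2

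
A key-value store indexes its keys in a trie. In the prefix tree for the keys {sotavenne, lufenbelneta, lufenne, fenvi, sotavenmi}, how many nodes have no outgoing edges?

Leaves are exactly the stored words that no other stored word extends.
Those words: "fenvi", "lufenbelneta", "lufenne", "sotavenmi", "sotavenne"
Leaf count: 5

5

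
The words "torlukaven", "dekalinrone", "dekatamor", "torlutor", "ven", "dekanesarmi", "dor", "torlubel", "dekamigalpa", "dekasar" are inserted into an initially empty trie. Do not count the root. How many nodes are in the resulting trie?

For each word, the new-node count is its length minus the longest prefix already in the trie:
  "torlukaven" → 10 new (t, o, r, l, u, k, a, v, e, n)
  "dekalinrone" → 11 new (d, e, k, a, l, i, n, r, o, n, e)
  "dekatamor" → prefix "deka" already present; 5 new (t, a, m, o, r)
  "torlutor" → prefix "torlu" already present; 3 new (t, o, r)
  "ven" → 3 new (v, e, n)
  "dekanesarmi" → prefix "deka" already present; 7 new (n, e, s, a, r, m, i)
  "dor" → prefix "d" already present; 2 new (o, r)
  "torlubel" → prefix "torlu" already present; 3 new (b, e, l)
  "dekamigalpa" → prefix "deka" already present; 7 new (m, i, g, a, l, p, a)
  "dekasar" → prefix "deka" already present; 3 new (s, a, r)
Total nodes = 10 + 11 + 5 + 3 + 3 + 7 + 2 + 3 + 7 + 3 = 54

54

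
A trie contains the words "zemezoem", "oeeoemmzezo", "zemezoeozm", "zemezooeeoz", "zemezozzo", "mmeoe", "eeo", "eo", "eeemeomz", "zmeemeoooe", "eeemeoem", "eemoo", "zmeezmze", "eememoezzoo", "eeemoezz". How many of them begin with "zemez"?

Filter for entries beginning with "zemez":
Words under "zemez": zemezoem, zemezoeozm, zemezooeeoz, zemezozzo
Count: 4

4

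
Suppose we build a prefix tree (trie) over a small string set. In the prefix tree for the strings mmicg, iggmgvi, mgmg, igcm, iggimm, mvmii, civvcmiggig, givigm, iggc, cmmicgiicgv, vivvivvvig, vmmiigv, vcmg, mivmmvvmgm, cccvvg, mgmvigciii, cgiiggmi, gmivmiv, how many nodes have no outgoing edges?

A leaf is a node with no children — equivalently, the end of a word that is not a proper prefix of any other stored word.
Those words: "cccvvg", "cgiiggmi", "civvcmiggig", "cmmicgiicgv", "givigm", "gmivmiv", "igcm", "iggc", "iggimm", "iggmgvi", "mgmg", "mgmvigciii", "mivmmvvmgm", "mmicg", "mvmii", "vcmg", "vivvivvvig", "vmmiigv"
Leaf count: 18

18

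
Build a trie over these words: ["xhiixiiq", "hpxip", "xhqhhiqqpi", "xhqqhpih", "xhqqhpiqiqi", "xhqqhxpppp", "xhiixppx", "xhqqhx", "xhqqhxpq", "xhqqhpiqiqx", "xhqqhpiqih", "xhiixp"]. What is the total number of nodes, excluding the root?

41

For each word, the new-node count is its length minus the longest prefix already in the trie:
  "xhiixiiq" → 8 new (x, h, i, i, x, i, i, q)
  "hpxip" → 5 new (h, p, x, i, p)
  "xhqhhiqqpi" → prefix "xh" already present; 8 new (q, h, h, i, q, q, p, i)
  "xhqqhpih" → prefix "xhq" already present; 5 new (q, h, p, i, h)
  "xhqqhpiqiqi" → prefix "xhqqhpi" already present; 4 new (q, i, q, i)
  "xhqqhxpppp" → prefix "xhqqh" already present; 5 new (x, p, p, p, p)
  "xhiixppx" → prefix "xhiix" already present; 3 new (p, p, x)
  "xhqqhx" → prefix "xhqqhx" already present; 0 new (none)
  "xhqqhxpq" → prefix "xhqqhxp" already present; 1 new (q)
  "xhqqhpiqiqx" → prefix "xhqqhpiqiq" already present; 1 new (x)
  "xhqqhpiqih" → prefix "xhqqhpiqi" already present; 1 new (h)
  "xhiixp" → prefix "xhiixp" already present; 0 new (none)
Total nodes = 8 + 5 + 8 + 5 + 4 + 5 + 3 + 0 + 1 + 1 + 1 + 0 = 41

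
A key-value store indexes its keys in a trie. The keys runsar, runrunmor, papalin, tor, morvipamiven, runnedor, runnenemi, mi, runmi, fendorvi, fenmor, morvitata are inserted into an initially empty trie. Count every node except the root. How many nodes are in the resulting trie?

61

Count nodes per top-level branch (shared prefixes stored once):
  'f'-branch (fendorvi, fenmor): 11 nodes
  'm'-branch (mi, morvipamiven, morvitata): 17 nodes
  'p'-branch (papalin): 7 nodes
  'r'-branch (runmi, runnedor, runnenemi, runrunmor, runsar): 23 nodes
  't'-branch (tor): 3 nodes
Sum: 61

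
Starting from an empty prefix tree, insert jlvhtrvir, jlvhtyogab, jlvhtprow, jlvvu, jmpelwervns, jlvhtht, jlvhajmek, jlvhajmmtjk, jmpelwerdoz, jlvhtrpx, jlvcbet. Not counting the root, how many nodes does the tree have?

Trace insertions, counting only characters that open a new branch:
  "jlvhtrvir" → 9 new (j, l, v, h, t, r, v, i, r)
  "jlvhtyogab" → prefix "jlvht" already present; 5 new (y, o, g, a, b)
  "jlvhtprow" → prefix "jlvht" already present; 4 new (p, r, o, w)
  "jlvvu" → prefix "jlv" already present; 2 new (v, u)
  "jmpelwervns" → prefix "j" already present; 10 new (m, p, e, l, w, e, r, v, n, s)
  "jlvhtht" → prefix "jlvht" already present; 2 new (h, t)
  "jlvhajmek" → prefix "jlvh" already present; 5 new (a, j, m, e, k)
  "jlvhajmmtjk" → prefix "jlvhajm" already present; 4 new (m, t, j, k)
  "jmpelwerdoz" → prefix "jmpelwer" already present; 3 new (d, o, z)
  "jlvhtrpx" → prefix "jlvhtr" already present; 2 new (p, x)
  "jlvcbet" → prefix "jlv" already present; 4 new (c, b, e, t)
Total nodes = 9 + 5 + 4 + 2 + 10 + 2 + 5 + 4 + 3 + 2 + 4 = 50

50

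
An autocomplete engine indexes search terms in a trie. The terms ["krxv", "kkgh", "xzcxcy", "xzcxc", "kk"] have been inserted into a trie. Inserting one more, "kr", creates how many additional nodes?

Every character of "kr" already lies on an existing path (it is a prefix of some stored word).
No new nodes are needed: 0.

0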